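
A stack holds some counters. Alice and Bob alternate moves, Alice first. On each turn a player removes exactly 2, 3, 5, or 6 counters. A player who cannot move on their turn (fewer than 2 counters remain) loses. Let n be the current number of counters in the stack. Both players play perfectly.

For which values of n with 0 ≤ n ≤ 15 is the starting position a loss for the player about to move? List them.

0, 1, 8, 9

Work bottom-up. With no move the player to move loses. Otherwise the position is W if at least one move leads to an L position for the opponent, and L if every move leads to a W.
n=0: no move → L
n=1: no move → L
n=2: can move to 0, which is L ⇒ W
n=3: can move to 1, which is L ⇒ W
n=4: can move to 1, which is L ⇒ W
n=5: can move to 0, which is L ⇒ W
n=6: can move to 1, which is L ⇒ W
n=7: can move to 1, which is L ⇒ W
n=8: moves to 6(W), 5(W), 3(W), 2(W); every one is W ⇒ L
n=9: moves to 7(W), 6(W), 4(W), 3(W); every one is W ⇒ L
n=10: can move to 8, which is L ⇒ W
n=11: can move to 9, which is L ⇒ W
n=12: can move to 9, which is L ⇒ W
n=13: can move to 8, which is L ⇒ W
n=14: can move to 9, which is L ⇒ W
n=15: can move to 9, which is L ⇒ W
The losing starting values of n are exactly the entries labelled L in this table (4 of them).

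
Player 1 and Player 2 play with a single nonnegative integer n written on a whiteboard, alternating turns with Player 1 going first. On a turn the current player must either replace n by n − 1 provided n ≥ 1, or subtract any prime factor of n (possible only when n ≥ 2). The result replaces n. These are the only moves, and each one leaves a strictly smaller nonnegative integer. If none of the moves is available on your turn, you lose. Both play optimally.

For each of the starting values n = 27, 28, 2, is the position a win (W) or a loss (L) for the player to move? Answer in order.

27: W, 28: L, 2: W

Compute win/loss labels from the base case upward. A position with no move is L. Any other position is W if it can reach an L in one move, else L.
n=0: no move → L
n=1: W (go to 0, an L position)
n=2: W (go to 0, an L position)
n=3: W (go to 0, an L position)
n=4: L (options 2(W), 3(W) are all W)
n=5: W (go to 0, an L position)
n=6: W (go to 4, an L position)
n=7: W (go to 0, an L position)
n=8: L (options 6(W), 7(W) are all W)
n=9: W (go to 8, an L position)
n=10: W (go to 8, an L position)
n=11: W (go to 0, an L position)
n=12: L (options 9(W), 10(W), 11(W) are all W)
n=13: W (go to 0, an L position)
n=14: W (go to 12, an L position)
n=15: W (go to 12, an L position)
n=16: L (options 14(W), 15(W) are all W)
n=17: W (go to 0, an L position)
n=18: W (go to 16, an L position)
n=19: W (go to 0, an L position)
n=20: L (options 15(W), 18(W), 19(W) are all W)
n=21: W (go to 20, an L position)
n=22: W (go to 20, an L position)
n=23: W (go to 0, an L position)
n=24: L (options 21(W), 22(W), 23(W) are all W)
n=25: W (go to 20, an L position)
n=26: W (go to 24, an L position)
n=27: W (go to 24, an L position)
n=28: L (options 21(W), 26(W), 27(W) are all W)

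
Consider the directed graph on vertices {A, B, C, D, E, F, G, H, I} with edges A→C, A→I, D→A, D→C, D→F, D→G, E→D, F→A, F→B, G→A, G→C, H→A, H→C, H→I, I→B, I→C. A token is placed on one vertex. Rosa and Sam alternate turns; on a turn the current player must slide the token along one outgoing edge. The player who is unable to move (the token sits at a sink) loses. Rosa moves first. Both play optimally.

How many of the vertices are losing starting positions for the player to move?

Build the W/L table. Terminal = L. A non-terminal position is W if it has a move to some L; otherwise it is L.
Every edge goes from a vertex to one that appears earlier in the order C, B, I, A, H, F, G, D, E, so processing vertices in that order labels each vertex after all of its successors.
C: no outgoing edge → L
B: no outgoing edge → L
I: →B(L), so W
A: →C(L), so W
H: →C(L), so W
F: →B(L), so W
G: →C(L), so W
D: →C(L), so W
E: →D(W) only, which is W, so L
The L vertices are B, C, E; that is 3 in all.

3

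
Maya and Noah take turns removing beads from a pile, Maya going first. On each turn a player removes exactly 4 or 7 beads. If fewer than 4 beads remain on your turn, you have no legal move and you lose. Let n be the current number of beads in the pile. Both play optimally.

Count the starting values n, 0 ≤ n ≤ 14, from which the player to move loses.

Label each position W (a win for the player to move) or L (a loss). A position with no legal move is L; any other position is W exactly when some move reaches an L, and L when every move reaches a W.
n=0: no move → L
n=1: no move → L
n=2: no move → L
n=3: no move → L
n=4: →0(L), so W
n=5: →1(L), so W
n=6: →2(L), so W
n=7: →3(L), so W
n=8: →1(L), so W
n=9: →2(L), so W
n=10: →3(L), so W
n=11: →7(W), 4(W) — all W, so L
n=12: →8(W), 5(W) — all W, so L
n=13: →9(W), 6(W) — all W, so L
n=14: →10(W), 7(W) — all W, so L
L entries with 0 ≤ n ≤ 14: n = 0, 1, 2, 3, 11, 12, 13, 14; that makes 8.

8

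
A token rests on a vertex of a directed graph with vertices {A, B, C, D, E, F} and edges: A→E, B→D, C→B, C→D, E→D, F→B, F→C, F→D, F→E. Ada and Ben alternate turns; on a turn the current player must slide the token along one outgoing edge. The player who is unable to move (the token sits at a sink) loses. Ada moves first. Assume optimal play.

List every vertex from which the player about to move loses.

Use the standard recursion: the mover loses at a terminal position; elsewhere, the mover wins exactly when some move hands the opponent an L position.
Every edge goes from a vertex to one that appears earlier in the order D, B, E, C, A, F, so processing vertices in that order labels each vertex after all of its successors.
D: no outgoing edge → L
B: →D(L), so W
E: →D(L), so W
C: →D(L), so W
A: →E(W) only, which is W, so L
F: →D(L), so W
Reading off the rows marked L gives the requested list; there are 2 such vertices.

A, D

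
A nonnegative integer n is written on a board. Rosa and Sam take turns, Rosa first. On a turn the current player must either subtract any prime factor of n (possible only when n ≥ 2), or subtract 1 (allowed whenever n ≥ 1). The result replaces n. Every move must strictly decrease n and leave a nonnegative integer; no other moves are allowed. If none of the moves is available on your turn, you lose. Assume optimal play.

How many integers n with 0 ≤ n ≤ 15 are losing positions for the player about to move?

Use the standard recursion: the mover loses at a terminal position; elsewhere, the mover wins exactly when some move hands the opponent an L position.
n=0: no move → L
n=1: →0(L), so W
n=2: →0(L), so W
n=3: →0(L), so W
n=4: →2(W), 3(W) — all W, so L
n=5: →0(L), so W
n=6: →4(L), so W
n=7: →0(L), so W
n=8: →6(W), 7(W) — all W, so L
n=9: →8(L), so W
n=10: →8(L), so W
n=11: →0(L), so W
n=12: →9(W), 10(W), 11(W) — all W, so L
n=13: →0(L), so W
n=14: →12(L), so W
n=15: →12(L), so W
L entries with 0 ≤ n ≤ 15: n = 0, 4, 8, 12; that makes 4.

4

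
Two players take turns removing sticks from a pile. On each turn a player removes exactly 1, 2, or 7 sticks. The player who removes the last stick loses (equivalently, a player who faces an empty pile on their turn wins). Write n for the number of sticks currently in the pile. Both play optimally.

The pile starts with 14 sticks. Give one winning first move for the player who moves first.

Remove 1, leaving 13.

Build the W/L table. Terminal = W. A non-terminal position is W if it has a move to some L; otherwise it is L.
n=0: no move; the opponent has just taken the last stick and therefore loses → W
n=1: only reaches 0(W), which is W → L
n=2: reaches L-position 1 → W
n=3: reaches L-position 1 → W
n=4: only reaches 3(W), 2(W), all W → L
n=5: reaches L-position 4 → W
n=6: reaches L-position 4 → W
n=7: only reaches 6(W), 5(W), 0(W), all W → L
n=8: reaches L-position 7 → W
n=9: reaches L-position 7 → W
n=10: only reaches 9(W), 8(W), 3(W), all W → L
n=11: reaches L-position 10 → W
n=12: reaches L-position 10 → W
n=13: only reaches 12(W), 11(W), 6(W), all W → L
n=14: reaches L-position 13 → W
From 14, the L positions reachable in one move are: 13, 7. Any move reaching one of these is winning.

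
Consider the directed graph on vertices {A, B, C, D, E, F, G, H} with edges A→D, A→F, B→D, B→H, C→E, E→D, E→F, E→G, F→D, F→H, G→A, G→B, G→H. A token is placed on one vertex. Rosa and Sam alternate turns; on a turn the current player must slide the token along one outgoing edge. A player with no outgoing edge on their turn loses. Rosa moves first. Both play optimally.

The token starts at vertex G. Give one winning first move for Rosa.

Use the standard recursion: the mover loses at a terminal position; elsewhere, the mover wins exactly when some move hands the opponent an L position.
Every edge goes from a vertex to one that appears earlier in the order D, H, F, B, A, G, E, C, so processing vertices in that order labels each vertex after all of its successors.
D: no outgoing edge → L
H: no outgoing edge → L
F: reaches L-position H → W
B: reaches L-position H → W
A: reaches L-position D → W
G: reaches L-position H → W
E: reaches L-position D → W
C: only reaches E(W), which is W → L
From G, the L positions reachable in one move are: H.

Move to H.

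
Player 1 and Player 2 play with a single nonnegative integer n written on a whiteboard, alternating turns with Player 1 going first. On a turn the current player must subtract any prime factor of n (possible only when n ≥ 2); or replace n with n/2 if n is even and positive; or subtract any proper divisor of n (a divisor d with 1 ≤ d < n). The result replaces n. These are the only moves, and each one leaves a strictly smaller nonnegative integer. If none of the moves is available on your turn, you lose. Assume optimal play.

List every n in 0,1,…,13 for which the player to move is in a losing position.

Build the W/L table. Terminal = L. A non-terminal position is W if it has a move to some L; otherwise it is L.
n=0: no move → L
n=1: no move → L
n=2: W (go to 0, an L position)
n=3: W (go to 0, an L position)
n=4: L (options 2(W), 3(W) are all W)
n=5: W (go to 0, an L position)
n=6: W (go to 4, an L position)
n=7: W (go to 0, an L position)
n=8: W (go to 4, an L position)
n=9: L (options 6(W), 8(W) are all W)
n=10: W (go to 9, an L position)
n=11: W (go to 0, an L position)
n=12: W (go to 9, an L position)
n=13: W (go to 0, an L position)
Reading off the rows marked L gives the requested list; there are 4 such values of n.

0, 1, 4, 9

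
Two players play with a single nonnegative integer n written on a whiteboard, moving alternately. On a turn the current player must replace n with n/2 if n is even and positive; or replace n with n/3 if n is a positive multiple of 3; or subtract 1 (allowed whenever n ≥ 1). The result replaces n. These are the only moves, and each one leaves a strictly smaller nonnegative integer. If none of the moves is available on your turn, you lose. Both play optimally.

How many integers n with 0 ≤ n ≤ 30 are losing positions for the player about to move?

13

Work bottom-up. With no move the player to move loses. Otherwise the position is W if at least one move leads to an L position for the opponent, and L if every move leads to a W.
n=0: no move → L
n=1: →0(L), so W
n=2: →1(W) only, which is W, so L
n=3: →2(L), so W
n=4: →2(L), so W
n=5: →4(W) only, which is W, so L
n=6: →2(L), so W
n=7: →6(W) only, which is W, so L
n=8: →7(L), so W
n=9: →3(W), 8(W) — all W, so L
n=10: →5(L), so W
n=11: →10(W) only, which is W, so L
n=12: →11(L), so W
n=13: →12(W) only, which is W, so L
n=14: →7(L), so W
n=15: →5(L), so W
n=16: →8(W), 15(W) — all W, so L
n=17: →16(L), so W
n=18: →9(L), so W
n=19: →18(W) only, which is W, so L
n=20: →19(L), so W
n=21: →7(L), so W
n=22: →11(L), so W
n=23: →22(W) only, which is W, so L
n=24: →23(L), so W
n=25: →24(W) only, which is W, so L
n=26: →13(L), so W
n=27: →9(L), so W
n=28: →14(W), 27(W) — all W, so L
n=29: →28(L), so W
n=30: →10(W), 15(W), 29(W) — all W, so L
L entries with 0 ≤ n ≤ 30: n = 0, 2, 5, 7, 9, 11, 13, 16, 19, 23, 25, 28, 30; that makes 13.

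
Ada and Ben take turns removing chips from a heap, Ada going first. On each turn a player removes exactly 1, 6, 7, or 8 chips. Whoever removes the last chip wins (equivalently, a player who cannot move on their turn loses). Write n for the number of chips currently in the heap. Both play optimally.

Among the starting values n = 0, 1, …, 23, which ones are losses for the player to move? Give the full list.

0, 2, 4, 13, 15, 17

Work bottom-up. With no move the player to move loses. Otherwise the position is W if at least one move leads to an L position for the opponent, and L if every move leads to a W.
n=0: no move → L
n=1: →0(L), so W
n=2: →1(W) only, which is W, so L
n=3: →2(L), so W
n=4: →3(W) only, which is W, so L
n=5: →4(L), so W
n=6: →0(L), so W
n=7: →0(L), so W
n=8: →2(L), so W
n=9: →2(L), so W
n=10: →4(L), so W
n=11: →4(L), so W
n=12: →4(L), so W
n=13: →12(W), 7(W), 6(W), 5(W) — all W, so L
n=14: →13(L), so W
n=15: →14(W), 9(W), 8(W), 7(W) — all W, so L
n=16: →15(L), so W
n=17: →16(W), 11(W), 10(W), 9(W) — all W, so L
n=18: →17(L), so W
n=19: →13(L), so W
n=20: →13(L), so W
n=21: →15(L), so W
n=22: →15(L), so W
n=23: →17(L), so W
The losing starting values of n are exactly the entries labelled L in this table (6 of them).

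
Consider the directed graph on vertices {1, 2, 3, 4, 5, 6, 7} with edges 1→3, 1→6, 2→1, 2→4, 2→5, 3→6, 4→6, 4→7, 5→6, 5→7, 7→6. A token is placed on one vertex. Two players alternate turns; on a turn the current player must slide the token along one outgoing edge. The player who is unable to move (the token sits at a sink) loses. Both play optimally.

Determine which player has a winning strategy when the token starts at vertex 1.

The first player wins.

Build the W/L table. Terminal = L. A non-terminal position is W if it has a move to some L; otherwise it is L.
Every edge goes from a vertex to one that appears earlier in the order 6, 7, 3, 5, 4, 1, 2, so processing vertices in that order labels each vertex after all of its successors.
6: no outgoing edge → L
7: W (go to 6, an L position)
3: W (go to 6, an L position)
5: W (go to 6, an L position)
4: W (go to 6, an L position)
1: W (go to 6, an L position)
2: L (options 1(W), 4(W), 5(W) are all W)
From 1 the player to move can move to 6, reaching an L position.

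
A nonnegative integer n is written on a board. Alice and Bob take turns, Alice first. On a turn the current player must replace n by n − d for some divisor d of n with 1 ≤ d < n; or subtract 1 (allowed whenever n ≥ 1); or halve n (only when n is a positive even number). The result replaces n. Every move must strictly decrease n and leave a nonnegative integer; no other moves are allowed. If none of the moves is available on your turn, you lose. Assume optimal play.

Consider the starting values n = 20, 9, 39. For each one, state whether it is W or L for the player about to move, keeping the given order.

20: W, 9: L, 39: L

Classify positions by backward induction: terminal positions (no move available) are L. From any other position, the mover wins iff some move reaches an L.
n=0: no move → L
n=1: reaches L-position 0 → W
n=2: only reaches 1(W), which is W → L
n=3: reaches L-position 2 → W
n=4: reaches L-position 2 → W
n=5: only reaches 4(W), which is W → L
n=6: reaches L-position 5 → W
n=7: only reaches 6(W), which is W → L
n=8: reaches L-position 7 → W
n=9: only reaches 6(W), 8(W), all W → L
n=10: reaches L-position 5 → W
n=11: only reaches 10(W), which is W → L
n=12: reaches L-position 9 → W
n=13: only reaches 12(W), which is W → L
n=14: reaches L-position 7 → W
n=15: only reaches 10(W), 12(W), 14(W), all W → L
n=16: reaches L-position 15 → W
n=17: only reaches 16(W), which is W → L
n=18: reaches L-position 9 → W
n=19: only reaches 18(W), which is W → L
n=20: reaches L-position 15 → W
n=21: only reaches 14(W), 18(W), 20(W), all W → L
n=22: reaches L-position 11 → W
n=23: only reaches 22(W), which is W → L
n=24: reaches L-position 21 → W
n=25: only reaches 20(W), 24(W), all W → L
n=26: reaches L-position 13 → W
n=27: only reaches 18(W), 24(W), 26(W), all W → L
n=28: reaches L-position 21 → W
n=29: only reaches 28(W), which is W → L
n=30: reaches L-position 15 → W
n=31: only reaches 30(W), which is W → L
n=32: reaches L-position 31 → W
n=33: only reaches 22(W), 30(W), 32(W), all W → L
n=34: reaches L-position 17 → W
n=35: only reaches 28(W), 30(W), 34(W), all W → L
n=36: reaches L-position 27 → W
n=37: only reaches 36(W), which is W → L
n=38: reaches L-position 19 → W
n=39: only reaches 26(W), 36(W), 38(W), all W → L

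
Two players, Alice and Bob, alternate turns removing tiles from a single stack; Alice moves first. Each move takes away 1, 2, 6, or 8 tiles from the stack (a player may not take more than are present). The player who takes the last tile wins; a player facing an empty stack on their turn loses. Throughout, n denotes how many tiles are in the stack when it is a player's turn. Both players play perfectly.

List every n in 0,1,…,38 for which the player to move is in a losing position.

0, 3, 7, 10, 14, 17, 21, 24, 28, 31, 35, 38

Positions with no move are L. A position that does have a move is losing for the player to move precisely when every available move leads to a winning position for the opponent. Fill in the labels:
n=0: no move → L
n=1: can move to 0, which is L ⇒ W
n=2: can move to 0, which is L ⇒ W
n=3: moves to 2(W), 1(W); every one is W ⇒ L
n=4: can move to 3, which is L ⇒ W
n=5: can move to 3, which is L ⇒ W
n=6: can move to 0, which is L ⇒ W
n=7: moves to 6(W), 5(W), 1(W); every one is W ⇒ L
n=8: can move to 7, which is L ⇒ W
n=9: can move to 7, which is L ⇒ W
n=10: moves to 9(W), 8(W), 4(W), 2(W); every one is W ⇒ L
n=11: can move to 10, which is L ⇒ W
n=12: can move to 10, which is L ⇒ W
n=13: can move to 7, which is L ⇒ W
n=14: moves to 13(W), 12(W), 8(W), 6(W); every one is W ⇒ L
n=15: can move to 14, which is L ⇒ W
n=16: can move to 14, which is L ⇒ W
n=17: moves to 16(W), 15(W), 11(W), 9(W); every one is W ⇒ L
n=18: can move to 17, which is L ⇒ W
n=19: can move to 17, which is L ⇒ W
n=20: can move to 14, which is L ⇒ W
n=21: moves to 20(W), 19(W), 15(W), 13(W); every one is W ⇒ L
n=22: can move to 21, which is L ⇒ W
n=23: can move to 21, which is L ⇒ W
n=24: moves to 23(W), 22(W), 18(W), 16(W); every one is W ⇒ L
n=25: can move to 24, which is L ⇒ W
n=26: can move to 24, which is L ⇒ W
n=27: can move to 21, which is L ⇒ W
n=28: moves to 27(W), 26(W), 22(W), 20(W); every one is W ⇒ L
n=29: can move to 28, which is L ⇒ W
n=30: can move to 28, which is L ⇒ W
n=31: moves to 30(W), 29(W), 25(W), 23(W); every one is W ⇒ L
n=32: can move to 31, which is L ⇒ W
n=33: can move to 31, which is L ⇒ W
n=34: can move to 28, which is L ⇒ W
n=35: moves to 34(W), 33(W), 29(W), 27(W); every one is W ⇒ L
n=36: can move to 35, which is L ⇒ W
n=37: can move to 35, which is L ⇒ W
n=38: moves to 37(W), 36(W), 32(W), 30(W); every one is W ⇒ L
Reading off the rows marked L gives the requested list; there are 12 such values of n.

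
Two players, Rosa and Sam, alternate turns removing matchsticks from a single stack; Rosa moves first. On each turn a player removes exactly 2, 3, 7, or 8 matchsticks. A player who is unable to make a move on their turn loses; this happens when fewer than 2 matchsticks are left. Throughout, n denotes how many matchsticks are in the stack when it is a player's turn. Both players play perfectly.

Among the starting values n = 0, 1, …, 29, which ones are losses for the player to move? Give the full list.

Label each position W (a win for the player to move) or L (a loss). A position with no legal move is L; any other position is W exactly when some move reaches an L, and L when every move reaches a W.
n=0: no move → L
n=1: no move → L
n=2: can move to 0, which is L ⇒ W
n=3: can move to 1, which is L ⇒ W
n=4: can move to 1, which is L ⇒ W
n=5: moves to 3(W), 2(W); every one is W ⇒ L
n=6: moves to 4(W), 3(W); every one is W ⇒ L
n=7: can move to 5, which is L ⇒ W
n=8: can move to 6, which is L ⇒ W
n=9: can move to 6, which is L ⇒ W
n=10: moves to 8(W), 7(W), 3(W), 2(W); every one is W ⇒ L
n=11: moves to 9(W), 8(W), 4(W), 3(W); every one is W ⇒ L
n=12: can move to 10, which is L ⇒ W
n=13: can move to 11, which is L ⇒ W
n=14: can move to 11, which is L ⇒ W
n=15: moves to 13(W), 12(W), 8(W), 7(W); every one is W ⇒ L
n=16: moves to 14(W), 13(W), 9(W), 8(W); every one is W ⇒ L
n=17: can move to 15, which is L ⇒ W
n=18: can move to 16, which is L ⇒ W
n=19: can move to 16, which is L ⇒ W
n=20: moves to 18(W), 17(W), 13(W), 12(W); every one is W ⇒ L
n=21: moves to 19(W), 18(W), 14(W), 13(W); every one is W ⇒ L
n=22: can move to 20, which is L ⇒ W
n=23: can move to 21, which is L ⇒ W
n=24: can move to 21, which is L ⇒ W
n=25: moves to 23(W), 22(W), 18(W), 17(W); every one is W ⇒ L
n=26: moves to 24(W), 23(W), 19(W), 18(W); every one is W ⇒ L
n=27: can move to 25, which is L ⇒ W
n=28: can move to 26, which is L ⇒ W
n=29: can move to 26, which is L ⇒ W
Reading off the rows marked L gives the requested list; there are 12 such values of n.

0, 1, 5, 6, 10, 11, 15, 16, 20, 21, 25, 26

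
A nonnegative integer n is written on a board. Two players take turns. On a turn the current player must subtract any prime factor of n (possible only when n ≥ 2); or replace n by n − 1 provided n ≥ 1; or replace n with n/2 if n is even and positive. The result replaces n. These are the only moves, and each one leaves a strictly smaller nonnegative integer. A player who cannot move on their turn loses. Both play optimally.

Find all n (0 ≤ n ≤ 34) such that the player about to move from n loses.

0, 4, 9, 14, 20, 24, 30, 34

Label each position W (a win for the player to move) or L (a loss). A position with no legal move is L; any other position is W exactly when some move reaches an L, and L when every move reaches a W.
n=0: no move → L
n=1: →0(L), so W
n=2: →0(L), so W
n=3: →0(L), so W
n=4: →2(W), 3(W) — all W, so L
n=5: →0(L), so W
n=6: →4(L), so W
n=7: →0(L), so W
n=8: →4(L), so W
n=9: →6(W), 8(W) — all W, so L
n=10: →9(L), so W
n=11: →0(L), so W
n=12: →9(L), so W
n=13: →0(L), so W
n=14: →7(W), 12(W), 13(W) — all W, so L
n=15: →14(L), so W
n=16: →14(L), so W
n=17: →0(L), so W
n=18: →9(L), so W
n=19: →0(L), so W
n=20: →10(W), 15(W), 18(W), 19(W) — all W, so L
n=21: →14(L), so W
n=22: →20(L), so W
n=23: →0(L), so W
n=24: →12(W), 21(W), 22(W), 23(W) — all W, so L
n=25: →20(L), so W
n=26: →24(L), so W
n=27: →24(L), so W
n=28: →14(L), so W
n=29: →0(L), so W
n=30: →15(W), 25(W), 27(W), 28(W), 29(W) — all W, so L
n=31: →0(L), so W
n=32: →30(L), so W
n=33: →30(L), so W
n=34: →17(W), 32(W), 33(W) — all W, so L
Reading off the rows marked L gives the requested list; there are 8 such values of n.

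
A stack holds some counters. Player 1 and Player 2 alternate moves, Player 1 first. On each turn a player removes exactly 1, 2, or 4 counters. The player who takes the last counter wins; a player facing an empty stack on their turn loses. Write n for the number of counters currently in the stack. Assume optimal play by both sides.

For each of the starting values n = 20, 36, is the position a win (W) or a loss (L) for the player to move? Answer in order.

Use the standard recursion: the mover loses at a terminal position; elsewhere, the mover wins exactly when some move hands the opponent an L position.
n=0: no move → L
n=1: reaches L-position 0 → W
n=2: reaches L-position 0 → W
n=3: only reaches 2(W), 1(W), all W → L
n=4: reaches L-position 3 → W
n=5: reaches L-position 3 → W
n=6: only reaches 5(W), 4(W), 2(W), all W → L
n=7: reaches L-position 6 → W
n=8: reaches L-position 6 → W
n=9: only reaches 8(W), 7(W), 5(W), all W → L
n=10: reaches L-position 9 → W
n=11: reaches L-position 9 → W
n=12: only reaches 11(W), 10(W), 8(W), all W → L
n=13: reaches L-position 12 → W
n=14: reaches L-position 12 → W
n=15: only reaches 14(W), 13(W), 11(W), all W → L
n=16: reaches L-position 15 → W
n=17: reaches L-position 15 → W
n=18: only reaches 17(W), 16(W), 14(W), all W → L
n=19: reaches L-position 18 → W
n=20: reaches L-position 18 → W
n=21: only reaches 20(W), 19(W), 17(W), all W → L
n=22: reaches L-position 21 → W
n=23: reaches L-position 21 → W
n=24: only reaches 23(W), 22(W), 20(W), all W → L
n=25: reaches L-position 24 → W
n=26: reaches L-position 24 → W
n=27: only reaches 26(W), 25(W), 23(W), all W → L
n=28: reaches L-position 27 → W
n=29: reaches L-position 27 → W
n=30: only reaches 29(W), 28(W), 26(W), all W → L
n=31: reaches L-position 30 → W
n=32: reaches L-position 30 → W
n=33: only reaches 32(W), 31(W), 29(W), all W → L
n=34: reaches L-position 33 → W
n=35: reaches L-position 33 → W
n=36: only reaches 35(W), 34(W), 32(W), all W → L

20: W, 36: L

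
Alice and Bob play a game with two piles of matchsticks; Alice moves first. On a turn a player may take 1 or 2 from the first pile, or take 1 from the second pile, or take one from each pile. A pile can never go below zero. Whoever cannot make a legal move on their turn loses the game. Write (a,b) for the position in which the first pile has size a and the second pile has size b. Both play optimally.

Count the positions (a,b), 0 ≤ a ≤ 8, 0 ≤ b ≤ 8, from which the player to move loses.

24

Label each position W (a win for the player to move) or L (a loss). A position with no legal move is L; any other position is W exactly when some move reaches an L, and L when every move reaches a W.
Every move lowers a or b (never raises either), so fill the grid row by row in increasing a, and left to right within a row: each cell's successors are then already labelled.
      b=0  b=1  b=2  b=3  b=4  b=5  b=6  b=7  b=8
a=0:    L    W    L    W    L    W    L    W    L
a=1:    W    W    W    W    W    W    W    W    W
a=2:    W    L    W    L    W    L    W    L    W
a=3:    L    W    W    W    W    W    W    W    W
a=4:    W    W    L    W    L    W    L    W    L
a=5:    W    L    W    W    W    W    W    W    W
a=6:    L    W    W    L    W    L    W    L    W
a=7:    W    W    L    W    W    W    W    W    W
a=8:    W    L    W    W    L    W    L    W    L
Cells with no legal move (terminal, hence L): (0,0).
The remaining L cells, each justified by listing all of its moves:
(0,2): →(0,1)(W) only, which is W, so L
(0,4): →(0,3)(W) only, which is W, so L
(0,6): →(0,5)(W) only, which is W, so L
(0,8): →(0,7)(W) only, which is W, so L
(2,1): →(1,1)(W), (0,1)(W), (2,0)(W), (1,0)(W) — all W, so L
(2,3): →(1,3)(W), (0,3)(W), (2,2)(W), (1,2)(W) — all W, so L
(2,5): →(1,5)(W), (0,5)(W), (2,4)(W), (1,4)(W) — all W, so L
(2,7): →(1,7)(W), (0,7)(W), (2,6)(W), (1,6)(W) — all W, so L
(3,0): →(2,0)(W), (1,0)(W) — all W, so L
(4,2): →(3,2)(W), (2,2)(W), (4,1)(W), (3,1)(W) — all W, so L
(4,4): →(3,4)(W), (2,4)(W), (4,3)(W), (3,3)(W) — all W, so L
(4,6): →(3,6)(W), (2,6)(W), (4,5)(W), (3,5)(W) — all W, so L
(4,8): →(3,8)(W), (2,8)(W), (4,7)(W), (3,7)(W) — all W, so L
(5,1): →(4,1)(W), (3,1)(W), (5,0)(W), (4,0)(W) — all W, so L
(6,0): →(5,0)(W), (4,0)(W) — all W, so L
(6,3): →(5,3)(W), (4,3)(W), (6,2)(W), (5,2)(W) — all W, so L
(6,5): →(5,5)(W), (4,5)(W), (6,4)(W), (5,4)(W) — all W, so L
(6,7): →(5,7)(W), (4,7)(W), (6,6)(W), (5,6)(W) — all W, so L
(7,2): →(6,2)(W), (5,2)(W), (7,1)(W), (6,1)(W) — all W, so L
(8,1): →(7,1)(W), (6,1)(W), (8,0)(W), (7,0)(W) — all W, so L
(8,4): →(7,4)(W), (6,4)(W), (8,3)(W), (7,3)(W) — all W, so L
(8,6): →(7,6)(W), (6,6)(W), (8,5)(W), (7,5)(W) — all W, so L
(8,8): →(7,8)(W), (6,8)(W), (8,7)(W), (7,7)(W) — all W, so L
Every other cell has at least one move into one of the L cells above, so it is W.
L cells per row: a=0: 5, a=1: 0, a=2: 4, a=3: 1, a=4: 4, a=5: 1, a=6: 4, a=7: 1, a=8: 4; total 24.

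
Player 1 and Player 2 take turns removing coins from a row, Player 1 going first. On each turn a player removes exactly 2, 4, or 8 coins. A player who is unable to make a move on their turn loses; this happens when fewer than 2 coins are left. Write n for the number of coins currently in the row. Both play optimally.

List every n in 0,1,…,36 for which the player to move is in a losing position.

Work bottom-up. With no move the player to move loses. Otherwise the position is W if at least one move leads to an L position for the opponent, and L if every move leads to a W.
n=0: no move → L
n=1: no move → L
n=2: reaches L-position 0 → W
n=3: reaches L-position 1 → W
n=4: reaches L-position 0 → W
n=5: reaches L-position 1 → W
n=6: only reaches 4(W), 2(W), all W → L
n=7: only reaches 5(W), 3(W), all W → L
n=8: reaches L-position 6 → W
n=9: reaches L-position 7 → W
n=10: reaches L-position 6 → W
n=11: reaches L-position 7 → W
n=12: only reaches 10(W), 8(W), 4(W), all W → L
n=13: only reaches 11(W), 9(W), 5(W), all W → L
n=14: reaches L-position 12 → W
n=15: reaches L-position 13 → W
n=16: reaches L-position 12 → W
n=17: reaches L-position 13 → W
n=18: only reaches 16(W), 14(W), 10(W), all W → L
n=19: only reaches 17(W), 15(W), 11(W), all W → L
n=20: reaches L-position 18 → W
n=21: reaches L-position 19 → W
n=22: reaches L-position 18 → W
n=23: reaches L-position 19 → W
n=24: only reaches 22(W), 20(W), 16(W), all W → L
n=25: only reaches 23(W), 21(W), 17(W), all W → L
n=26: reaches L-position 24 → W
n=27: reaches L-position 25 → W
n=28: reaches L-position 24 → W
n=29: reaches L-position 25 → W
n=30: only reaches 28(W), 26(W), 22(W), all W → L
n=31: only reaches 29(W), 27(W), 23(W), all W → L
n=32: reaches L-position 30 → W
n=33: reaches L-position 31 → W
n=34: reaches L-position 30 → W
n=35: reaches L-position 31 → W
n=36: only reaches 34(W), 32(W), 28(W), all W → L
Reading off the rows marked L gives the requested list; there are 13 such values of n.

0, 1, 6, 7, 12, 13, 18, 19, 24, 25, 30, 31, 36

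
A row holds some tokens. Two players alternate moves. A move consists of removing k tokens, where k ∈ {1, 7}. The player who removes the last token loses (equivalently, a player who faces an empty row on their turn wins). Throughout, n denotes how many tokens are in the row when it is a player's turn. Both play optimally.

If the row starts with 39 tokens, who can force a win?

The second player wins.

Classify positions by backward induction: terminal positions (no move available) are W. From any other position, the mover wins iff some move reaches an L.
n=0: no move; the opponent has just taken the last token and therefore loses → W
n=1: the only move is to 0(W), a W ⇒ L
n=2: can move to 1, which is L ⇒ W
n=3: the only move is to 2(W), a W ⇒ L
n=4: can move to 3, which is L ⇒ W
n=5: the only move is to 4(W), a W ⇒ L
n=6: can move to 5, which is L ⇒ W
n=7: moves to 6(W), 0(W); every one is W ⇒ L
n=8: can move to 7, which is L ⇒ W
n=9: moves to 8(W), 2(W); every one is W ⇒ L
n=10: can move to 9, which is L ⇒ W
n=11: moves to 10(W), 4(W); every one is W ⇒ L
n=12: can move to 11, which is L ⇒ W
n=13: moves to 12(W), 6(W); every one is W ⇒ L
n=14: can move to 13, which is L ⇒ W
n=15: moves to 14(W), 8(W); every one is W ⇒ L
n=16: can move to 15, which is L ⇒ W
n=17: moves to 16(W), 10(W); every one is W ⇒ L
n=18: can move to 17, which is L ⇒ W
n=19: moves to 18(W), 12(W); every one is W ⇒ L
n=20: can move to 19, which is L ⇒ W
n=21: moves to 20(W), 14(W); every one is W ⇒ L
n=22: can move to 21, which is L ⇒ W
n=23: moves to 22(W), 16(W); every one is W ⇒ L
n=24: can move to 23, which is L ⇒ W
n=25: moves to 24(W), 18(W); every one is W ⇒ L
n=26: can move to 25, which is L ⇒ W
n=27: moves to 26(W), 20(W); every one is W ⇒ L
n=28: can move to 27, which is L ⇒ W
n=29: moves to 28(W), 22(W); every one is W ⇒ L
n=30: can move to 29, which is L ⇒ W
n=31: moves to 30(W), 24(W); every one is W ⇒ L
n=32: can move to 31, which is L ⇒ W
n=33: moves to 32(W), 26(W); every one is W ⇒ L
n=34: can move to 33, which is L ⇒ W
n=35: moves to 34(W), 28(W); every one is W ⇒ L
n=36: can move to 35, which is L ⇒ W
n=37: moves to 36(W), 30(W); every one is W ⇒ L
n=38: can move to 37, which is L ⇒ W
n=39: moves to 38(W), 32(W); every one is W ⇒ L
The starting position 39 is L: whatever the player to move does, the opponent receives a W position.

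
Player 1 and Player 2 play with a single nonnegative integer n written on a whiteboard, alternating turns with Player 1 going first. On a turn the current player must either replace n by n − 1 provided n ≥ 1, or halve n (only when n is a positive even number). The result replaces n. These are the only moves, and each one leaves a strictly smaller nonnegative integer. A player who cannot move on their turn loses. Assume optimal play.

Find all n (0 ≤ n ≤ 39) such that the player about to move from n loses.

0, 2, 5, 7, 9, 11, 13, 15, 17, 19, 21, 23, 25, 27, 29, 31, 33, 35, 37, 39

Label each position W (a win for the player to move) or L (a loss). A position with no legal move is L; any other position is W exactly when some move reaches an L, and L when every move reaches a W.
n=0: no move → L
n=1: W (go to 0, an L position)
n=2: L (sole option 1(W) is W)
n=3: W (go to 2, an L position)
n=4: W (go to 2, an L position)
n=5: L (sole option 4(W) is W)
n=6: W (go to 5, an L position)
n=7: L (sole option 6(W) is W)
n=8: W (go to 7, an L position)
n=9: L (sole option 8(W) is W)
n=10: W (go to 5, an L position)
n=11: L (sole option 10(W) is W)
n=12: W (go to 11, an L position)
n=13: L (sole option 12(W) is W)
n=14: W (go to 7, an L position)
n=15: L (sole option 14(W) is W)
n=16: W (go to 15, an L position)
n=17: L (sole option 16(W) is W)
n=18: W (go to 9, an L position)
n=19: L (sole option 18(W) is W)
n=20: W (go to 19, an L position)
n=21: L (sole option 20(W) is W)
n=22: W (go to 11, an L position)
n=23: L (sole option 22(W) is W)
n=24: W (go to 23, an L position)
n=25: L (sole option 24(W) is W)
n=26: W (go to 13, an L position)
n=27: L (sole option 26(W) is W)
n=28: W (go to 27, an L position)
n=29: L (sole option 28(W) is W)
n=30: W (go to 15, an L position)
n=31: L (sole option 30(W) is W)
n=32: W (go to 31, an L position)
n=33: L (sole option 32(W) is W)
n=34: W (go to 17, an L position)
n=35: L (sole option 34(W) is W)
n=36: W (go to 35, an L position)
n=37: L (sole option 36(W) is W)
n=38: W (go to 19, an L position)
n=39: L (sole option 38(W) is W)
The losing starting values of n are exactly the entries labelled L in this table (20 of them).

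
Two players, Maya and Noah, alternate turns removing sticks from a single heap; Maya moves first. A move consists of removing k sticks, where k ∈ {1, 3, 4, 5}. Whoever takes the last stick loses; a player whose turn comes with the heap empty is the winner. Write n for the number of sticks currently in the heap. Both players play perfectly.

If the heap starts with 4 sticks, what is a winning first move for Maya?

Remove 1, leaving 3.

Build the W/L table. Terminal = W. A non-terminal position is W if it has a move to some L; otherwise it is L.
n=0: no move; the opponent has just taken the last stick and therefore loses → W
n=1: →0(W) only, which is W, so L
n=2: →1(L), so W
n=3: →2(W), 0(W) — all W, so L
n=4: →3(L), so W
From 4, the L positions reachable in one move are: 3, 1. Any move reaching one of these is winning.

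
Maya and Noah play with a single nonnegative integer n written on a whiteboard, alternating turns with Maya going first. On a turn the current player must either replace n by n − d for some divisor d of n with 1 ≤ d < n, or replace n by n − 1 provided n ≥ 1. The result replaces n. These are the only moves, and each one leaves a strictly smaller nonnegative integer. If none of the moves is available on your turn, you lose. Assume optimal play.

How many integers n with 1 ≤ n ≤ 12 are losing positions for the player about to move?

5

Label each position W (a win for the player to move) or L (a loss). A position with no legal move is L; any other position is W exactly when some move reaches an L, and L when every move reaches a W.
n=0: no move → L
n=1: reaches L-position 0 → W
n=2: only reaches 1(W), which is W → L
n=3: reaches L-position 2 → W
n=4: reaches L-position 2 → W
n=5: only reaches 4(W), which is W → L
n=6: reaches L-position 5 → W
n=7: only reaches 6(W), which is W → L
n=8: reaches L-position 7 → W
n=9: only reaches 6(W), 8(W), all W → L
n=10: reaches L-position 5 → W
n=11: only reaches 10(W), which is W → L
n=12: reaches L-position 9 → W
L entries with 1 ≤ n ≤ 12 (n=0 is outside the asked range and is not counted): n = 2, 5, 7, 9, 11; that makes 5.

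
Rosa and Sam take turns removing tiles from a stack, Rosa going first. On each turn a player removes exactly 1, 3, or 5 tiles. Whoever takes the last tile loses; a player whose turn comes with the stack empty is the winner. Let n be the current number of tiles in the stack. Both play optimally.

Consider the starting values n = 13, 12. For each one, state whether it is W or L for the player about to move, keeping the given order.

13: L, 12: W

Work bottom-up. With no move the player to move wins. Otherwise the position is W if at least one move leads to an L position for the opponent, and L if every move leads to a W.
n=0: no move; the opponent has just taken the last tile and therefore loses → W
n=1: only reaches 0(W), which is W → L
n=2: reaches L-position 1 → W
n=3: only reaches 2(W), 0(W), all W → L
n=4: reaches L-position 3 → W
n=5: only reaches 4(W), 2(W), 0(W), all W → L
n=6: reaches L-position 5 → W
n=7: only reaches 6(W), 4(W), 2(W), all W → L
n=8: reaches L-position 7 → W
n=9: only reaches 8(W), 6(W), 4(W), all W → L
n=10: reaches L-position 9 → W
n=11: only reaches 10(W), 8(W), 6(W), all W → L
n=12: reaches L-position 11 → W
n=13: only reaches 12(W), 10(W), 8(W), all W → L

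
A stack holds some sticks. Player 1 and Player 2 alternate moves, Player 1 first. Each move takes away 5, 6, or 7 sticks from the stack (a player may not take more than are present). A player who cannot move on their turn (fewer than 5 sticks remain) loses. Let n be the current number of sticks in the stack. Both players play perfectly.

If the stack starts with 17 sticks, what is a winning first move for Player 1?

Remove 5, leaving 12.

Work bottom-up. With no move the player to move loses. Otherwise the position is W if at least one move leads to an L position for the opponent, and L if every move leads to a W.
n=0: no move → L
n=1: no move → L
n=2: no move → L
n=3: no move → L
n=4: no move → L
n=5: reaches L-position 0 → W
n=6: reaches L-position 1 → W
n=7: reaches L-position 2 → W
n=8: reaches L-position 3 → W
n=9: reaches L-position 4 → W
n=10: reaches L-position 4 → W
n=11: reaches L-position 4 → W
n=12: only reaches 7(W), 6(W), 5(W), all W → L
n=13: only reaches 8(W), 7(W), 6(W), all W → L
n=14: only reaches 9(W), 8(W), 7(W), all W → L
n=15: only reaches 10(W), 9(W), 8(W), all W → L
n=16: only reaches 11(W), 10(W), 9(W), all W → L
n=17: reaches L-position 12 → W
From 17, the L positions reachable in one move are: 12.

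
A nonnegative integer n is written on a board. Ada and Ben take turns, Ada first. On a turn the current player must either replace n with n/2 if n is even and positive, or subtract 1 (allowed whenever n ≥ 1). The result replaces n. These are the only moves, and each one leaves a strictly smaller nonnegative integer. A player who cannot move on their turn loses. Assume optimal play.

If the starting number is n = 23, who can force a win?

Ben wins.

Positions with no move are L. A position that does have a move is losing for the player to move precisely when every available move leads to a winning position for the opponent. Fill in the labels:
n=0: no move → L
n=1: →0(L), so W
n=2: →1(W) only, which is W, so L
n=3: →2(L), so W
n=4: →2(L), so W
n=5: →4(W) only, which is W, so L
n=6: →5(L), so W
n=7: →6(W) only, which is W, so L
n=8: →7(L), so W
n=9: →8(W) only, which is W, so L
n=10: →5(L), so W
n=11: →10(W) only, which is W, so L
n=12: →11(L), so W
n=13: →12(W) only, which is W, so L
n=14: →7(L), so W
n=15: →14(W) only, which is W, so L
n=16: →15(L), so W
n=17: →16(W) only, which is W, so L
n=18: →9(L), so W
n=19: →18(W) only, which is W, so L
n=20: →19(L), so W
n=21: →20(W) only, which is W, so L
n=22: →11(L), so W
n=23: →22(W) only, which is W, so L
Every move from 23 reaches a W position, so the mover loses.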